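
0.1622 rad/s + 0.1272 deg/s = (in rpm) 1.57. Check: 0.1622 rad/s is already in rad/s. 1 deg/s = 0.017453293 rad/s, so 0.1272 deg/s = 0.1272 * 0.017453293 = 0.0022200588 rad/s. Sum: 0.1622 + 0.0022200588 = 0.16442006 rad/s. 1 rpm = 0.10471976 rad/s, so 0.16442006 rad/s = 0.16442006 / 0.10471976 = 1.5700959 rpm ≈ 1.57 rpm (4 s.f.).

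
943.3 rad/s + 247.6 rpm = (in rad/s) 969.2. Check: 943.3 rad/s is already in rad/s. 1 rpm = 0.10471976 rad/s, so 247.6 rpm = 247.6 * 0.10471976 = 25.928611 rad/s. Sum: 943.3 + 25.928611 = 969.22861 rad/s. Result: 969.22861 rad/s ≈ 969.2 rad/s (4 s.f.).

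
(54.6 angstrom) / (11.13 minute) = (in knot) 1 angstrom = 1e-10 m, so 54.6 angstrom = 54.6 * 1e-10 = 5.46e-09 m. 1 minute = 60 s, so 11.13 minute = 11.13 * 60 = 667.8 s. Combine: 5.46e-09 m / 667.8 s = 8.1761006e-12 m/s. 1 knot = 0.51444444 m/s, so 8.1761006e-12 m/s = 8.1761006e-12 / 0.51444444 = 1.5893068e-11 knot ≈ 1.589e-11 knot (4 s.f.). Final answer: 1.589e-11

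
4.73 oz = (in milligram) 1.341e+05. Check: 1 oz = 0.028349523 kg, so 4.73 oz = 4.73 * 0.028349523 = 0.13409324 kg. 1 milligram = 1e-06 kg, so 0.13409324 kg = 0.13409324 / 1e-06 = 134093.24 milligram ≈ 1.341e+05 milligram (4 s.f.).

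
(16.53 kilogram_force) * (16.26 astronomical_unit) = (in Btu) 3.737e+11. Check: 1 kilogram_force = 9.80665 N, so 16.53 kilogram_force = 16.53 * 9.80665 = 162.10392 N. 1 astronomical_unit = 1.4959787e+11 m, so 16.26 astronomical_unit = 16.26 * 1.4959787e+11 = 2.4324614e+12 m. Combine: 162.10392 N * 2.4324614e+12 m = 3.9431154e+14 J. 1 Btu = 1055.0559 J, so 3.9431154e+14 J = 3.9431154e+14 / 1055.0559 = 3.7373522e+11 Btu ≈ 3.737e+11 Btu (4 s.f.).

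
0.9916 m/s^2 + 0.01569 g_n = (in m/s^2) 0.9916 m/s^2 is already in m/s^2. 1 g_n = 9.80665 m/s^2, so 0.01569 g_n = 0.01569 * 9.80665 = 0.15386634 m/s^2. Sum: 0.9916 + 0.15386634 = 1.1454663 m/s^2. Result: 1.1454663 m/s^2 ≈ 1.145 m/s^2 (4 s.f.). Final answer: 1.145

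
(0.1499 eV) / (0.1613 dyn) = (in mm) 1.489e-11. Check: 1 eV = 1.6021766e-19 J, so 0.1499 eV = 0.1499 * 1.6021766e-19 = 2.4016628e-20 J. 1 dyn = 1e-05 N, so 0.1613 dyn = 0.1613 * 1e-05 = 1.613e-06 N. Combine: 2.4016628e-20 J / 1.613e-06 N = 1.4889416e-14 m. 1 mm = 0.001 m, so 1.4889416e-14 m = 1.4889416e-14 / 0.001 = 1.4889416e-11 mm ≈ 1.489e-11 mm (4 s.f.).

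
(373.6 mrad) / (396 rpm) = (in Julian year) 1 mrad = 0.001 rad, so 373.6 mrad = 373.6 * 0.001 = 0.3736 rad. 1 rpm = 0.10471976 rad/s, so 396 rpm = 396 * 0.10471976 = 41.469023 rad/s. Combine: 0.3736 rad / 41.469023 rad/s = 0.0090091344 s. 1 Julian year = 31557600 s, so 0.0090091344 s = 0.0090091344 / 31557600 = 2.8548224e-10 Julian year ≈ 2.855e-10 Julian year (4 s.f.). Final answer: 2.855e-10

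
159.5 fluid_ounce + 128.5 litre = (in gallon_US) 1 fluid_ounce = 2.957353e-05 m^3, so 159.5 fluid_ounce = 159.5 * 2.957353e-05 = 0.004716978 m^3. 1 litre = 0.001 m^3, so 128.5 litre = 128.5 * 0.001 = 0.1285 m^3. Sum: 0.004716978 + 0.1285 = 0.13321698 m^3. 1 gallon_US = 0.0037854118 m^3, so 0.13321698 m^3 = 0.13321698 / 0.0037854118 = 35.192202 gallon_US ≈ 35.19 gallon_US (4 s.f.). Final answer: 35.19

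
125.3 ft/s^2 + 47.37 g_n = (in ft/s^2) 1649. Check: 1 ft/s^2 = 0.3048 m/s^2, so 125.3 ft/s^2 = 125.3 * 0.3048 = 38.19144 m/s^2. 1 g_n = 9.80665 m/s^2, so 47.37 g_n = 47.37 * 9.80665 = 464.54101 m/s^2. Sum: 38.19144 + 464.54101 = 502.73245 m/s^2. 1 ft/s^2 = 0.3048 m/s^2, so 502.73245 m/s^2 = 502.73245 / 0.3048 = 1649.3847 ft/s^2 ≈ 1649 ft/s^2 (4 s.f.).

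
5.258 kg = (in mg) 1 mg = 1e-06 kg, so 5.258 kg = 5.258 / 1e-06 = 5258000 mg ≈ 5.258e+06 mg (4 s.f.). Final answer: 5.258e+06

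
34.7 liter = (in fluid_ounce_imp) 1 liter = 0.001 m^3, so 34.7 liter = 34.7 * 0.001 = 0.0347 m^3. 1 fluid_ounce_imp = 2.8413063e-05 m^3, so 0.0347 m^3 = 0.0347 / 2.8413063e-05 = 1221.2693 fluid_ounce_imp ≈ 1221 fluid_ounce_imp (4 s.f.). Final answer: 1221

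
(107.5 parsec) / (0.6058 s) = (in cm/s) 5.476e+20. Check: 1 parsec = 3.0856776e+16 m, so 107.5 parsec = 107.5 * 3.0856776e+16 = 3.3171034e+18 m. 0.6058 s is already in s. Combine: 3.3171034e+18 m / 0.6058 s = 5.4755751e+18 m/s. 1 cm/s = 0.01 m/s, so 5.4755751e+18 m/s = 5.4755751e+18 / 0.01 = 5.4755751e+20 cm/s ≈ 5.476e+20 cm/s (4 s.f.).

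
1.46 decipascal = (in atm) 1 decipascal = 0.1 Pa, so 1.46 decipascal = 1.46 * 0.1 = 0.146 Pa. 1 atm = 101325 Pa, so 0.146 Pa = 0.146 / 101325 = 1.440908e-06 atm ≈ 1.441e-06 atm (4 s.f.). Final answer: 1.441e-06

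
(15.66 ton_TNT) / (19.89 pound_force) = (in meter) 1 ton_TNT = 4.184e+09 J, so 15.66 ton_TNT = 15.66 * 4.184e+09 = 6.552144e+10 J. 1 pound_force = 4.4482216 N, so 19.89 pound_force = 19.89 * 4.4482216 = 88.475128 N. Combine: 6.552144e+10 J / 88.475128 N = 7.4056338e+08 m. 7.4056338e+08 m = 7.4056338e+08 meter ≈ 7.406e+08 meter (4 s.f.). Final answer: 7.406e+08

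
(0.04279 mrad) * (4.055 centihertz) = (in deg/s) 1 mrad = 0.001 rad, so 0.04279 mrad = 0.04279 * 0.001 = 4.279e-05 rad. 1 centihertz = 0.01 Hz, so 4.055 centihertz = 4.055 * 0.01 = 0.04055 Hz. Combine: 4.279e-05 rad * 0.04055 Hz = 1.7351345e-06 rad/s. 1 deg/s = 0.017453293 rad/s, so 1.7351345e-06 rad/s = 1.7351345e-06 / 0.017453293 = 9.9415884e-05 deg/s ≈ 9.942e-05 deg/s (4 s.f.). Final answer: 9.942e-05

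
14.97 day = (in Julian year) 1 day = 86400 s, so 14.97 day = 14.97 * 86400 = 1293408 s. 1 Julian year = 31557600 s, so 1293408 s = 1293408 / 31557600 = 0.040985626 Julian year ≈ 0.04099 Julian year (4 s.f.). Final answer: 0.04099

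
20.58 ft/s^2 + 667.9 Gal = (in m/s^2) 1 ft/s^2 = 0.3048 m/s^2, so 20.58 ft/s^2 = 20.58 * 0.3048 = 6.272784 m/s^2. 1 Gal = 0.01 m/s^2, so 667.9 Gal = 667.9 * 0.01 = 6.679 m/s^2. Sum: 6.272784 + 6.679 = 12.951784 m/s^2. Result: 12.951784 m/s^2 ≈ 12.95 m/s^2 (4 s.f.). Final answer: 12.95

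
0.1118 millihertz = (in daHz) 1 millihertz = 0.001 Hz, so 0.1118 millihertz = 0.1118 * 0.001 = 0.0001118 Hz. 1 daHz = 10 Hz, so 0.0001118 Hz = 0.0001118 / 10 = 1.118e-05 daHz. Final answer: 1.118e-05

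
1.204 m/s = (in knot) 1 knot = 0.51444444 m/s, so 1.204 m/s = 1.204 / 0.51444444 = 2.3403888 knot ≈ 2.34 knot (4 s.f.). Final answer: 2.34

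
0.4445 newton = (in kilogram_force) 0.04533. Check: 0.4445 newton = 0.4445 N. 1 kilogram_force = 9.80665 N, so 0.4445 N = 0.4445 / 9.80665 = 0.045326386 kilogram_force ≈ 0.04533 kilogram_force (4 s.f.).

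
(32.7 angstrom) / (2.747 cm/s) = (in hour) 3.307e-11. Check: 1 angstrom = 1e-10 m, so 32.7 angstrom = 32.7 * 1e-10 = 3.27e-09 m. 1 cm/s = 0.01 m/s, so 2.747 cm/s = 2.747 * 0.01 = 0.02747 m/s. Combine: 3.27e-09 m / 0.02747 m/s = 1.1903895e-07 s. 1 hour = 3600 s, so 1.1903895e-07 s = 1.1903895e-07 / 3600 = 3.3066375e-11 hour ≈ 3.307e-11 hour (4 s.f.).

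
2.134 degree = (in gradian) 1 degree = 0.017453293 rad, so 2.134 degree = 2.134 * 0.017453293 = 0.037245326 rad. 1 gradian = 0.015707963 rad, so 0.037245326 rad = 0.037245326 / 0.015707963 = 2.3711111 gradian ≈ 2.371 gradian (4 s.f.). Final answer: 2.371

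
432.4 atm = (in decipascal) 1 atm = 101325 Pa, so 432.4 atm = 432.4 * 101325 = 43812930 Pa. 1 decipascal = 0.1 Pa, so 43812930 Pa = 43812930 / 0.1 = 4.381293e+08 decipascal ≈ 4.381e+08 decipascal (4 s.f.). Final answer: 4.381e+08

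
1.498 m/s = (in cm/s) 149.8. Check: 1 cm/s = 0.01 m/s, so 1.498 m/s = 1.498 / 0.01 = 149.8 cm/s.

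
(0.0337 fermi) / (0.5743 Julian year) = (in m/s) 1 fermi = 1e-15 m, so 0.0337 fermi = 0.0337 * 1e-15 = 3.37e-17 m. 1 Julian year = 31557600 s, so 0.5743 Julian year = 0.5743 * 31557600 = 18123530 s. Combine: 3.37e-17 m / 18123530 s = 1.8594612e-24 m/s. Result: 1.8594612e-24 m/s ≈ 1.859e-24 m/s (4 s.f.). Final answer: 1.859e-24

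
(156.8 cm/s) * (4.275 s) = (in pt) 1.9e+04. Check: 1 cm/s = 0.01 m/s, so 156.8 cm/s = 156.8 * 0.01 = 1.568 m/s. 4.275 s is already in s. Combine: 1.568 m/s * 4.275 s = 6.7032 m. 1 pt = 0.00035277778 m, so 6.7032 m = 6.7032 / 0.00035277778 = 19001.197 pt ≈ 1.9e+04 pt (4 s.f.).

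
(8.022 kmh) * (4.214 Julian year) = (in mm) 1 kmh = 0.27777778 m/s, so 8.022 kmh = 8.022 * 0.27777778 = 2.2283333 m/s. 1 Julian year = 31557600 s, so 4.214 Julian year = 4.214 * 31557600 = 1.3298373e+08 s. Combine: 2.2283333 m/s * 1.3298373e+08 s = 2.9633207e+08 m. 1 mm = 0.001 m, so 2.9633207e+08 m = 2.9633207e+08 / 0.001 = 2.9633207e+11 mm ≈ 2.963e+11 mm (4 s.f.). Final answer: 2.963e+11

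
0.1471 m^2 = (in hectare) 1.471e-05. Check: 1 hectare = 10000 m^2, so 0.1471 m^2 = 0.1471 / 10000 = 1.471e-05 hectare.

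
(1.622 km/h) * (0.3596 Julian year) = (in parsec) 1.657e-10. Check: 1 km/h = 0.27777778 m/s, so 1.622 km/h = 1.622 * 0.27777778 = 0.45055556 m/s. 1 Julian year = 31557600 s, so 0.3596 Julian year = 0.3596 * 31557600 = 11348113 s. Combine: 0.45055556 m/s * 11348113 s = 5112955.3 m. 1 parsec = 3.0856776e+16 m, so 5112955.3 m = 5112955.3 / 3.0856776e+16 = 1.656996e-10 parsec ≈ 1.657e-10 parsec (4 s.f.).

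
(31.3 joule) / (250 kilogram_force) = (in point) 31.3 joule = 31.3 J. 1 kilogram_force = 9.80665 N, so 250 kilogram_force = 250 * 9.80665 = 2451.6625 N. Combine: 31.3 J / 2451.6625 N = 0.012766847 m. 1 point = 0.00035277778 m, so 0.012766847 m = 0.012766847 / 0.00035277778 = 36.189488 point ≈ 36.19 point (4 s.f.). Final answer: 36.19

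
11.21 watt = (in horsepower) 0.01503. Check: 11.21 watt = 11.21 W. 1 horsepower = 745.69987 W, so 11.21 W = 11.21 / 745.69987 = 0.015032858 horsepower ≈ 0.01503 horsepower (4 s.f.).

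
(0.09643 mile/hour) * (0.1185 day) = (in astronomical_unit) 1 mile/hour = 0.44704 m/s, so 0.09643 mile/hour = 0.09643 * 0.44704 = 0.043108067 m/s. 1 day = 86400 s, so 0.1185 day = 0.1185 * 86400 = 10238.4 s. Combine: 0.043108067 m/s * 10238.4 s = 441.35764 m. 1 astronomical_unit = 1.4959787e+11 m, so 441.35764 m = 441.35764 / 1.4959787e+11 = 2.9502936e-09 astronomical_unit ≈ 2.95e-09 astronomical_unit (4 s.f.). Final answer: 2.95e-09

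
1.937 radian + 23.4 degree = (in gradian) 1.937 radian = 1.937 rad. 1 degree = 0.017453293 rad, so 23.4 degree = 23.4 * 0.017453293 = 0.40840704 rad. Sum: 1.937 + 0.40840704 = 2.345407 rad. 1 gradian = 0.015707963 rad, so 2.345407 rad = 2.345407 / 0.015707963 = 149.31325 gradian ≈ 149.3 gradian (4 s.f.). Final answer: 149.3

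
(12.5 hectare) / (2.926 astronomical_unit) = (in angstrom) 1 hectare = 10000 m^2, so 12.5 hectare = 12.5 * 10000 = 125000 m^2. 1 astronomical_unit = 1.4959787e+11 m, so 2.926 astronomical_unit = 2.926 * 1.4959787e+11 = 4.3772337e+11 m. Combine: 125000 m^2 / 4.3772337e+11 m = 2.8556849e-07 m. 1 angstrom = 1e-10 m, so 2.8556849e-07 m = 2.8556849e-07 / 1e-10 = 2855.6849 angstrom ≈ 2856 angstrom (4 s.f.). Final answer: 2856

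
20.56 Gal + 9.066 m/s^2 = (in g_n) 0.9454. Check: 1 Gal = 0.01 m/s^2, so 20.56 Gal = 20.56 * 0.01 = 0.2056 m/s^2. 9.066 m/s^2 is already in m/s^2. Sum: 0.2056 + 9.066 = 9.2716 m/s^2. 1 g_n = 9.80665 m/s^2, so 9.2716 m/s^2 = 9.2716 / 9.80665 = 0.94544008 g_n ≈ 0.9454 g_n (4 s.f.).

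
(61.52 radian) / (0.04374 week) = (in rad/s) 61.52 radian = 61.52 rad. 1 week = 604800 s, so 0.04374 week = 0.04374 * 604800 = 26453.952 s. Combine: 61.52 rad / 26453.952 s = 0.0023255505 rad/s. Result: 0.0023255505 rad/s ≈ 0.002326 rad/s (4 s.f.). Final answer: 0.002326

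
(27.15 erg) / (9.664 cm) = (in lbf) 1 erg = 1e-07 J, so 27.15 erg = 27.15 * 1e-07 = 2.715e-06 J. 1 cm = 0.01 m, so 9.664 cm = 9.664 * 0.01 = 0.09664 m. Combine: 2.715e-06 J / 0.09664 m = 2.8093957e-05 N. 1 lbf = 4.4482216 N, so 2.8093957e-05 N = 2.8093957e-05 / 4.4482216 = 6.3157728e-06 lbf ≈ 6.316e-06 lbf (4 s.f.). Final answer: 6.316e-06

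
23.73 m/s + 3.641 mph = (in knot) 49.29. Check: 23.73 m/s is already in m/s. 1 mph = 0.44704 m/s, so 3.641 mph = 3.641 * 0.44704 = 1.6276726 m/s. Sum: 23.73 + 1.6276726 = 25.357673 m/s. 1 knot = 0.51444444 m/s, so 25.357673 m/s = 25.357673 / 0.51444444 = 49.291372 knot ≈ 49.29 knot (4 s.f.).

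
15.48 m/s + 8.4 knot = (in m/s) 19.8. Check: 15.48 m/s is already in m/s. 1 knot = 0.51444444 m/s, so 8.4 knot = 8.4 * 0.51444444 = 4.3213333 m/s. Sum: 15.48 + 4.3213333 = 19.801333 m/s. Result: 19.801333 m/s ≈ 19.8 m/s (4 s.f.).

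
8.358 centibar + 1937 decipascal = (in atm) 0.0844. Check: 1 centibar = 1000 Pa, so 8.358 centibar = 8.358 * 1000 = 8358 Pa. 1 decipascal = 0.1 Pa, so 1937 decipascal = 1937 * 0.1 = 193.7 Pa. Sum: 8358 + 193.7 = 8551.7 Pa. 1 atm = 101325 Pa, so 8551.7 Pa = 8551.7 / 101325 = 0.084398717 atm ≈ 0.0844 atm (4 s.f.).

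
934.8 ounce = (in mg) 1 ounce = 0.028349523 kg, so 934.8 ounce = 934.8 * 0.028349523 = 26.501134 kg. 1 mg = 1e-06 kg, so 26.501134 kg = 26.501134 / 1e-06 = 26501134 mg ≈ 2.65e+07 mg (4 s.f.). Final answer: 2.65e+07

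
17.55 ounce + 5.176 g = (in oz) 17.73. Check: 1 ounce = 0.028349523 kg, so 17.55 ounce = 17.55 * 0.028349523 = 0.49753413 kg. 1 g = 0.001 kg, so 5.176 g = 5.176 * 0.001 = 0.005176 kg. Sum: 0.49753413 + 0.005176 = 0.50271013 kg. 1 oz = 0.028349523 kg, so 0.50271013 kg = 0.50271013 / 0.028349523 = 17.732578 oz ≈ 17.73 oz (4 s.f.).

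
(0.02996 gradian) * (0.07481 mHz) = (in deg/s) 2.017e-06. Check: 1 gradian = 0.015707963 rad, so 0.02996 gradian = 0.02996 * 0.015707963 = 0.00047061058 rad. 1 mHz = 0.001 Hz, so 0.07481 mHz = 0.07481 * 0.001 = 7.481e-05 Hz. Combine: 0.00047061058 rad * 7.481e-05 Hz = 3.5206377e-08 rad/s. 1 deg/s = 0.017453293 rad/s, so 3.5206377e-08 rad/s = 3.5206377e-08 / 0.017453293 = 2.0171768e-06 deg/s ≈ 2.017e-06 deg/s (4 s.f.).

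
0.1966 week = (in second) 1.189e+05. Check: 1 week = 604800 s, so 0.1966 week = 0.1966 * 604800 = 118903.68 s. 118903.68 s = 118903.68 second ≈ 1.189e+05 second (4 s.f.).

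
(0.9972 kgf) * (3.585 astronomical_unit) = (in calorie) 1.254e+12. Check: 1 kgf = 9.80665 N, so 0.9972 kgf = 0.9972 * 9.80665 = 9.7791914 N. 1 astronomical_unit = 1.4959787e+11 m, so 3.585 astronomical_unit = 3.585 * 1.4959787e+11 = 5.3630837e+11 m. Combine: 9.7791914 N * 5.3630837e+11 m = 5.2446622e+12 J. 1 calorie = 4.184 J, so 5.2446622e+12 J = 5.2446622e+12 / 4.184 = 1.2535043e+12 calorie ≈ 1.254e+12 calorie (4 s.f.).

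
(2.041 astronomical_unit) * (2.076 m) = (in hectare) 1 astronomical_unit = 1.4959787e+11 m, so 2.041 astronomical_unit = 2.041 * 1.4959787e+11 = 3.0532925e+11 m. 2.076 m is already in m. Combine: 3.0532925e+11 m * 2.076 m = 6.3386353e+11 m^2. 1 hectare = 10000 m^2, so 6.3386353e+11 m^2 = 6.3386353e+11 / 10000 = 63386353 hectare ≈ 6.339e+07 hectare (4 s.f.). Final answer: 6.339e+07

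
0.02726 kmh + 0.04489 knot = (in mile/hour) 1 kmh = 0.27777778 m/s, so 0.02726 kmh = 0.02726 * 0.27777778 = 0.0075722222 m/s. 1 knot = 0.51444444 m/s, so 0.04489 knot = 0.04489 * 0.51444444 = 0.023093411 m/s. Sum: 0.0075722222 + 0.023093411 = 0.030665633 m/s. 1 mile/hour = 0.44704 m/s, so 0.030665633 m/s = 0.030665633 / 0.44704 = 0.068597068 mile/hour ≈ 0.0686 mile/hour (4 s.f.). Final answer: 0.0686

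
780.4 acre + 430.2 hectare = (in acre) 1 acre = 4046.8564 m^2, so 780.4 acre = 780.4 * 4046.8564 = 3158166.8 m^2. 1 hectare = 10000 m^2, so 430.2 hectare = 430.2 * 10000 = 4302000 m^2. Sum: 3158166.8 + 4302000 = 7460166.8 m^2. 1 acre = 4046.8564 m^2, so 7460166.8 m^2 = 7460166.8 / 4046.8564 = 1843.4474 acre ≈ 1843 acre (4 s.f.). Final answer: 1843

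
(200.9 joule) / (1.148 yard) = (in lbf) 200.9 joule = 200.9 J. 1 yard = 0.9144 m, so 1.148 yard = 1.148 * 0.9144 = 1.0497312 m. Combine: 200.9 J / 1.0497312 m = 191.38233 N. 1 lbf = 4.4482216 N, so 191.38233 N = 191.38233 / 4.4482216 = 43.024459 lbf ≈ 43.02 lbf (4 s.f.). Final answer: 43.02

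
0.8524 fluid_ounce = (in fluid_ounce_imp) 1 fluid_ounce = 2.957353e-05 m^3, so 0.8524 fluid_ounce = 0.8524 * 2.957353e-05 = 2.5208477e-05 m^3. 1 fluid_ounce_imp = 2.8413063e-05 m^3, so 2.5208477e-05 m^3 = 2.5208477e-05 / 2.8413063e-05 = 0.88721434 fluid_ounce_imp ≈ 0.8872 fluid_ounce_imp (4 s.f.). Final answer: 0.8872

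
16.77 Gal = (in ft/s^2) 0.5502. Check: 1 Gal = 0.01 m/s^2, so 16.77 Gal = 16.77 * 0.01 = 0.1677 m/s^2. 1 ft/s^2 = 0.3048 m/s^2, so 0.1677 m/s^2 = 0.1677 / 0.3048 = 0.55019685 ft/s^2 ≈ 0.5502 ft/s^2 (4 s.f.).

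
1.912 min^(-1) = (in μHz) 3.187e+04. Check: 1 min^(-1) = 0.016666667 Hz, so 1.912 min^(-1) = 1.912 * 0.016666667 = 0.031866667 Hz. 1 μHz = 1e-06 Hz, so 0.031866667 Hz = 0.031866667 / 1e-06 = 31866.667 μHz ≈ 3.187e+04 μHz (4 s.f.).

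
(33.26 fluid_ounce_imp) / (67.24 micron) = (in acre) 1 fluid_ounce_imp = 2.8413063e-05 m^3, so 33.26 fluid_ounce_imp = 33.26 * 2.8413063e-05 = 0.00094501846 m^3. 1 micron = 1e-06 m, so 67.24 micron = 67.24 * 1e-06 = 6.724e-05 m. Combine: 0.00094501846 m^3 / 6.724e-05 m = 14.054409 m^2. 1 acre = 4046.8564 m^2, so 14.054409 m^2 = 14.054409 / 4046.8564 = 0.0034729201 acre ≈ 0.003473 acre (4 s.f.). Final answer: 0.003473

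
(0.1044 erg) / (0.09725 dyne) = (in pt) 30.43. Check: 1 erg = 1e-07 J, so 0.1044 erg = 0.1044 * 1e-07 = 1.044e-08 J. 1 dyne = 1e-05 N, so 0.09725 dyne = 0.09725 * 1e-05 = 9.725e-07 N. Combine: 1.044e-08 J / 9.725e-07 N = 0.010735219 m. 1 pt = 0.00035277778 m, so 0.010735219 m = 0.010735219 / 0.00035277778 = 30.430541 pt ≈ 30.43 pt (4 s.f.).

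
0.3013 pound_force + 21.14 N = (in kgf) 2.292. Check: 1 pound_force = 4.4482216 N, so 0.3013 pound_force = 0.3013 * 4.4482216 = 1.3402492 N. 21.14 N is already in N. Sum: 1.3402492 + 21.14 = 22.480249 N. 1 kgf = 9.80665 N, so 22.480249 N = 22.480249 / 9.80665 = 2.2923475 kgf ≈ 2.292 kgf (4 s.f.).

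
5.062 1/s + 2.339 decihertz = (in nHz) 5.296e+09. Check: 5.062 1/s = 5.062 Hz. 1 decihertz = 0.1 Hz, so 2.339 decihertz = 2.339 * 0.1 = 0.2339 Hz. Sum: 5.062 + 0.2339 = 5.2959 Hz. 1 nHz = 1e-09 Hz, so 5.2959 Hz = 5.2959 / 1e-09 = 5.2959e+09 nHz ≈ 5.296e+09 nHz (4 s.f.).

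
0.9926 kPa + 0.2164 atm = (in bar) 1 kPa = 1000 Pa, so 0.9926 kPa = 0.9926 * 1000 = 992.6 Pa. 1 atm = 101325 Pa, so 0.2164 atm = 0.2164 * 101325 = 21926.73 Pa. Sum: 992.6 + 21926.73 = 22919.33 Pa. 1 bar = 100000 Pa, so 22919.33 Pa = 22919.33 / 100000 = 0.2291933 bar ≈ 0.2292 bar (4 s.f.). Final answer: 0.2292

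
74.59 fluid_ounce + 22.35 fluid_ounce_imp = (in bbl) 1 fluid_ounce = 2.957353e-05 m^3, so 74.59 fluid_ounce = 74.59 * 2.957353e-05 = 0.0022058896 m^3. 1 fluid_ounce_imp = 2.8413063e-05 m^3, so 22.35 fluid_ounce_imp = 22.35 * 2.8413063e-05 = 0.00063503195 m^3. Sum: 0.0022058896 + 0.00063503195 = 0.0028409215 m^3. 1 bbl = 0.15898729 m^3, so 0.0028409215 m^3 = 0.0028409215 / 0.15898729 = 0.017868859 bbl ≈ 0.01787 bbl (4 s.f.). Final answer: 0.01787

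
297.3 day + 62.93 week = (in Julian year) 1 day = 86400 s, so 297.3 day = 297.3 * 86400 = 25686720 s. 1 week = 604800 s, so 62.93 week = 62.93 * 604800 = 38060064 s. Sum: 25686720 + 38060064 = 63746784 s. 1 Julian year = 31557600 s, so 63746784 s = 63746784 / 31557600 = 2.0200137 Julian year ≈ 2.02 Julian year (4 s.f.). Final answer: 2.02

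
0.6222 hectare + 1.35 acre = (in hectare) 1 hectare = 10000 m^2, so 0.6222 hectare = 0.6222 * 10000 = 6222 m^2. 1 acre = 4046.8564 m^2, so 1.35 acre = 1.35 * 4046.8564 = 5463.2562 m^2. Sum: 6222 + 5463.2562 = 11685.256 m^2. 1 hectare = 10000 m^2, so 11685.256 m^2 = 11685.256 / 10000 = 1.1685256 hectare ≈ 1.169 hectare (4 s.f.). Final answer: 1.169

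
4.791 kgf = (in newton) 46.98. Check: 1 kgf = 9.80665 N, so 4.791 kgf = 4.791 * 9.80665 = 46.98366 N. 46.98366 N = 46.98366 newton ≈ 46.98 newton (4 s.f.).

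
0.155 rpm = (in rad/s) 0.01623. Check: 1 rpm = 0.10471976 rad/s, so 0.155 rpm = 0.155 * 0.10471976 = 0.016231562 rad/s. Result: 0.016231562 rad/s ≈ 0.01623 rad/s (4 s.f.).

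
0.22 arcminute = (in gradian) 0.004074. Check: 1 arcminute = 0.00029088821 rad, so 0.22 arcminute = 0.22 * 0.00029088821 = 6.3995406e-05 rad. 1 gradian = 0.015707963 rad, so 6.3995406e-05 rad = 6.3995406e-05 / 0.015707963 = 0.0040740741 gradian ≈ 0.004074 gradian (4 s.f.).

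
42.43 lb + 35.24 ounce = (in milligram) 1 lb = 0.45359237 kg, so 42.43 lb = 42.43 * 0.45359237 = 19.245924 kg. 1 ounce = 0.028349523 kg, so 35.24 ounce = 35.24 * 0.028349523 = 0.99903719 kg. Sum: 19.245924 + 0.99903719 = 20.244961 kg. 1 milligram = 1e-06 kg, so 20.244961 kg = 20.244961 / 1e-06 = 20244961 milligram ≈ 2.024e+07 milligram (4 s.f.). Final answer: 2.024e+07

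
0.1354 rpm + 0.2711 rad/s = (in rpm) 2.724. Check: 1 rpm = 0.10471976 rad/s, so 0.1354 rpm = 0.1354 * 0.10471976 = 0.014179055 rad/s. 0.2711 rad/s is already in rad/s. Sum: 0.014179055 + 0.2711 = 0.28527905 rad/s. 1 rpm = 0.10471976 rad/s, so 0.28527905 rad/s = 0.28527905 / 0.10471976 = 2.7242143 rpm ≈ 2.724 rpm (4 s.f.).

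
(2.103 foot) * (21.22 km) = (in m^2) 1.36e+04. Check: 1 foot = 0.3048 m, so 2.103 foot = 2.103 * 0.3048 = 0.6409944 m. 1 km = 1000 m, so 21.22 km = 21.22 * 1000 = 21220 m. Combine: 0.6409944 m * 21220 m = 13601.901 m^2. Result: 13601.901 m^2 ≈ 1.36e+04 m^2 (4 s.f.).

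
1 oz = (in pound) 0.0625. Check: 1 oz = 0.028349523 kg, so 1 oz = 1 * 0.028349523 = 0.028349523 kg. 1 pound = 0.45359237 kg, so 0.028349523 kg = 0.028349523 / 0.45359237 = 0.0625 pound.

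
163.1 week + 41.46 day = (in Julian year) 1 week = 604800 s, so 163.1 week = 163.1 * 604800 = 98642880 s. 1 day = 86400 s, so 41.46 day = 41.46 * 86400 = 3582144 s. Sum: 98642880 + 3582144 = 1.0222502e+08 s. 1 Julian year = 31557600 s, so 1.0222502e+08 s = 1.0222502e+08 / 31557600 = 3.2393155 Julian year ≈ 3.239 Julian year (4 s.f.). Final answer: 3.239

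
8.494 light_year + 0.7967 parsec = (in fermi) 1.049e+32. Check: 1 light_year = 9.4607305e+15 m, so 8.494 light_year = 8.494 * 9.4607305e+15 = 8.0359445e+16 m. 1 parsec = 3.0856776e+16 m, so 0.7967 parsec = 0.7967 * 3.0856776e+16 = 2.4583593e+16 m. Sum: 8.0359445e+16 + 2.4583593e+16 = 1.0494304e+17 m. 1 fermi = 1e-15 m, so 1.0494304e+17 m = 1.0494304e+17 / 1e-15 = 1.0494304e+32 fermi ≈ 1.049e+32 fermi (4 s.f.).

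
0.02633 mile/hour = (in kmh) 1 mile/hour = 0.44704 m/s, so 0.02633 mile/hour = 0.02633 * 0.44704 = 0.011770563 m/s. 1 kmh = 0.27777778 m/s, so 0.011770563 m/s = 0.011770563 / 0.27777778 = 0.042374028 kmh ≈ 0.04237 kmh (4 s.f.). Final answer: 0.04237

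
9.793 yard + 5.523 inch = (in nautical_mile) 1 yard = 0.9144 m, so 9.793 yard = 9.793 * 0.9144 = 8.9547192 m. 1 inch = 0.0254 m, so 5.523 inch = 5.523 * 0.0254 = 0.1402842 m. Sum: 8.9547192 + 0.1402842 = 9.0950034 m. 1 nautical_mile = 1852 m, so 9.0950034 m = 9.0950034 / 1852 = 0.004910909 nautical_mile ≈ 0.004911 nautical_mile (4 s.f.). Final answer: 0.004911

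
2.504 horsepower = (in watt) 1 horsepower = 745.69987 W, so 2.504 horsepower = 2.504 * 745.69987 = 1867.2325 W. 1867.2325 W = 1867.2325 watt ≈ 1867 watt (4 s.f.). Final answer: 1867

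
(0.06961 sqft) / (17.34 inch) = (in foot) 1 sqft = 0.09290304 m^2, so 0.06961 sqft = 0.06961 * 0.09290304 = 0.0064669806 m^2. 1 inch = 0.0254 m, so 17.34 inch = 17.34 * 0.0254 = 0.440436 m. Combine: 0.0064669806 m^2 / 0.440436 m = 0.014683134 m. 1 foot = 0.3048 m, so 0.014683134 m = 0.014683134 / 0.3048 = 0.04817301 foot ≈ 0.04817 foot (4 s.f.). Final answer: 0.04817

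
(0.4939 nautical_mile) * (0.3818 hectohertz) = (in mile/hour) 1 nautical_mile = 1852 m, so 0.4939 nautical_mile = 0.4939 * 1852 = 914.7028 m. 1 hectohertz = 100 Hz, so 0.3818 hectohertz = 0.3818 * 100 = 38.18 Hz. Combine: 914.7028 m * 38.18 Hz = 34923.353 m/s. 1 mile/hour = 0.44704 m/s, so 34923.353 m/s = 34923.353 / 0.44704 = 78121.316 mile/hour ≈ 7.812e+04 mile/hour (4 s.f.). Final answer: 7.812e+04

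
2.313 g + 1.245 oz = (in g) 1 g = 0.001 kg, so 2.313 g = 2.313 * 0.001 = 0.002313 kg. 1 oz = 0.028349523 kg, so 1.245 oz = 1.245 * 0.028349523 = 0.035295156 kg. Sum: 0.002313 + 0.035295156 = 0.037608156 kg. 1 g = 0.001 kg, so 0.037608156 kg = 0.037608156 / 0.001 = 37.608156 g ≈ 37.61 g (4 s.f.). Final answer: 37.61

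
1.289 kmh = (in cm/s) 35.81. Check: 1 kmh = 0.27777778 m/s, so 1.289 kmh = 1.289 * 0.27777778 = 0.35805556 m/s. 1 cm/s = 0.01 m/s, so 0.35805556 m/s = 0.35805556 / 0.01 = 35.805556 cm/s ≈ 35.81 cm/s (4 s.f.).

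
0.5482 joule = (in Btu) 0.5482 joule = 0.5482 J. 1 Btu = 1055.0559 J, so 0.5482 J = 0.5482 / 1055.0559 = 0.00051959335 Btu ≈ 0.0005196 Btu (4 s.f.). Final answer: 0.0005196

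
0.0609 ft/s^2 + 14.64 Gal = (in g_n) 1 ft/s^2 = 0.3048 m/s^2, so 0.0609 ft/s^2 = 0.0609 * 0.3048 = 0.01856232 m/s^2. 1 Gal = 0.01 m/s^2, so 14.64 Gal = 14.64 * 0.01 = 0.1464 m/s^2. Sum: 0.01856232 + 0.1464 = 0.16496232 m/s^2. 1 g_n = 9.80665 m/s^2, so 0.16496232 m/s^2 = 0.16496232 / 9.80665 = 0.016821475 g_n ≈ 0.01682 g_n (4 s.f.). Final answer: 0.01682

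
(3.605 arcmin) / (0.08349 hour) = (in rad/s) 1 arcmin = 0.00029088821 rad, so 3.605 arcmin = 3.605 * 0.00029088821 = 0.001048652 rad. 1 hour = 3600 s, so 0.08349 hour = 0.08349 * 3600 = 300.564 s. Combine: 0.001048652 rad / 300.564 s = 3.4889474e-06 rad/s. Result: 3.4889474e-06 rad/s ≈ 3.489e-06 rad/s (4 s.f.). Final answer: 3.489e-06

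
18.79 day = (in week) 2.684. Check: 1 day = 86400 s, so 18.79 day = 18.79 * 86400 = 1623456 s. 1 week = 604800 s, so 1623456 s = 1623456 / 604800 = 2.6842857 week ≈ 2.684 week (4 s.f.).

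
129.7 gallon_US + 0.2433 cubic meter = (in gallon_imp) 161.5. Check: 1 gallon_US = 0.0037854118 m^3, so 129.7 gallon_US = 129.7 * 0.0037854118 = 0.49096791 m^3. 0.2433 cubic meter = 0.2433 m^3. Sum: 0.49096791 + 0.2433 = 0.73426791 m^3. 1 gallon_imp = 0.00454609 m^3, so 0.73426791 m^3 = 0.73426791 / 0.00454609 = 161.51636 gallon_imp ≈ 161.5 gallon_imp (4 s.f.).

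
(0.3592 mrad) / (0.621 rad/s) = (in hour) 1 mrad = 0.001 rad, so 0.3592 mrad = 0.3592 * 0.001 = 0.0003592 rad. 0.621 rad/s is already in rad/s. Combine: 0.0003592 rad / 0.621 rad/s = 0.0005784219 s. 1 hour = 3600 s, so 0.0005784219 s = 0.0005784219 / 3600 = 1.6067275e-07 hour ≈ 1.607e-07 hour (4 s.f.). Final answer: 1.607e-07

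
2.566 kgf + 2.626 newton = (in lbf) 6.247. Check: 1 kgf = 9.80665 N, so 2.566 kgf = 2.566 * 9.80665 = 25.163864 N. 2.626 newton = 2.626 N. Sum: 25.163864 + 2.626 = 27.789864 N. 1 lbf = 4.4482216 N, so 27.789864 N = 27.789864 / 4.4482216 = 6.2474099 lbf ≈ 6.247 lbf (4 s.f.).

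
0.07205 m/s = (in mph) 0.1612. Check: 1 mph = 0.44704 m/s, so 0.07205 m/s = 0.07205 / 0.44704 = 0.16117126 mph ≈ 0.1612 mph (4 s.f.).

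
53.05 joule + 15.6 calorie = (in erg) 53.05 joule = 53.05 J. 1 calorie = 4.184 J, so 15.6 calorie = 15.6 * 4.184 = 65.2704 J. Sum: 53.05 + 65.2704 = 118.3204 J. 1 erg = 1e-07 J, so 118.3204 J = 118.3204 / 1e-07 = 1.183204e+09 erg ≈ 1.183e+09 erg (4 s.f.). Final answer: 1.183e+09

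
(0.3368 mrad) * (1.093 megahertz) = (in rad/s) 368.1. Check: 1 mrad = 0.001 rad, so 0.3368 mrad = 0.3368 * 0.001 = 0.0003368 rad. 1 megahertz = 1000000 Hz, so 1.093 megahertz = 1.093 * 1000000 = 1093000 Hz. Combine: 0.0003368 rad * 1093000 Hz = 368.1224 rad/s. Result: 368.1224 rad/s ≈ 368.1 rad/s (4 s.f.).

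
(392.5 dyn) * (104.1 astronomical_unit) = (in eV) 1 dyn = 1e-05 N, so 392.5 dyn = 392.5 * 1e-05 = 0.003925 N. 1 astronomical_unit = 1.4959787e+11 m, so 104.1 astronomical_unit = 104.1 * 1.4959787e+11 = 1.5573138e+13 m. Combine: 0.003925 N * 1.5573138e+13 m = 6.1124568e+10 J. 1 eV = 1.6021766e-19 J, so 6.1124568e+10 J = 6.1124568e+10 / 1.6021766e-19 = 3.8150955e+29 eV ≈ 3.815e+29 eV (4 s.f.). Final answer: 3.815e+29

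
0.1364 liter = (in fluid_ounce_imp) 4.801. Check: 1 liter = 0.001 m^3, so 0.1364 liter = 0.1364 * 0.001 = 0.0001364 m^3. 1 fluid_ounce_imp = 2.8413063e-05 m^3, so 0.0001364 m^3 = 0.0001364 / 2.8413063e-05 = 4.8006089 fluid_ounce_imp ≈ 4.801 fluid_ounce_imp (4 s.f.).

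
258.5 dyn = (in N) 0.002585. Check: 1 dyn = 1e-05 N, so 258.5 dyn = 258.5 * 1e-05 = 0.002585 N. Result: 0.002585 N.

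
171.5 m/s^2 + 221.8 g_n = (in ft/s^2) 7699. Check: 171.5 m/s^2 is already in m/s^2. 1 g_n = 9.80665 m/s^2, so 221.8 g_n = 221.8 * 9.80665 = 2175.115 m/s^2. Sum: 171.5 + 2175.115 = 2346.615 m/s^2. 1 ft/s^2 = 0.3048 m/s^2, so 2346.615 m/s^2 = 2346.615 / 0.3048 = 7698.868 ft/s^2 ≈ 7699 ft/s^2 (4 s.f.).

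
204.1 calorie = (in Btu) 0.8094. Check: 1 calorie = 4.184 J, so 204.1 calorie = 204.1 * 4.184 = 853.9544 J. 1 Btu = 1055.0559 J, so 853.9544 J = 853.9544 / 1055.0559 = 0.8093926 Btu ≈ 0.8094 Btu (4 s.f.).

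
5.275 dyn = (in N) 1 dyn = 1e-05 N, so 5.275 dyn = 5.275 * 1e-05 = 5.275e-05 N. Result: 5.275e-05 N. Final answer: 5.275e-05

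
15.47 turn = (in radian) 97.2. Check: 1 turn = 6.2831853 rad, so 15.47 turn = 15.47 * 6.2831853 = 97.200877 rad. 97.200877 rad = 97.200877 radian ≈ 97.2 radian (4 s.f.).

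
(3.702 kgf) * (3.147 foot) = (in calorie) 8.323. Check: 1 kgf = 9.80665 N, so 3.702 kgf = 3.702 * 9.80665 = 36.304218 N. 1 foot = 0.3048 m, so 3.147 foot = 3.147 * 0.3048 = 0.9592056 m. Combine: 36.304218 N * 0.9592056 m = 34.823209 J. 1 calorie = 4.184 J, so 34.823209 J = 34.823209 / 4.184 = 8.3229468 calorie ≈ 8.323 calorie (4 s.f.).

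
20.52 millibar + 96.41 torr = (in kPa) 14.91. Check: 1 millibar = 100 Pa, so 20.52 millibar = 20.52 * 100 = 2052 Pa. 1 torr = 133.32237 Pa, so 96.41 torr = 96.41 * 133.32237 = 12853.61 Pa. Sum: 2052 + 12853.61 = 14905.61 Pa. 1 kPa = 1000 Pa, so 14905.61 Pa = 14905.61 / 1000 = 14.90561 kPa ≈ 14.91 kPa (4 s.f.).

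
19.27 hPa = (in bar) 1 hPa = 100 Pa, so 19.27 hPa = 19.27 * 100 = 1927 Pa. 1 bar = 100000 Pa, so 1927 Pa = 1927 / 100000 = 0.01927 bar. Final answer: 0.01927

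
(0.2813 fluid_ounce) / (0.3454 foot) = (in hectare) 1 fluid_ounce = 2.957353e-05 m^3, so 0.2813 fluid_ounce = 0.2813 * 2.957353e-05 = 8.3190339e-06 m^3. 1 foot = 0.3048 m, so 0.3454 foot = 0.3454 * 0.3048 = 0.10527792 m. Combine: 8.3190339e-06 m^3 / 0.10527792 m = 7.901974e-05 m^2. 1 hectare = 10000 m^2, so 7.901974e-05 m^2 = 7.901974e-05 / 10000 = 7.901974e-09 hectare ≈ 7.902e-09 hectare (4 s.f.). Final answer: 7.902e-09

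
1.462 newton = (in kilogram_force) 0.1491. Check: 1.462 newton = 1.462 N. 1 kilogram_force = 9.80665 N, so 1.462 N = 1.462 / 9.80665 = 0.14908251 kilogram_force ≈ 0.1491 kilogram_force (4 s.f.).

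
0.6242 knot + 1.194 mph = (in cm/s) 1 knot = 0.51444444 m/s, so 0.6242 knot = 0.6242 * 0.51444444 = 0.32111622 m/s. 1 mph = 0.44704 m/s, so 1.194 mph = 1.194 * 0.44704 = 0.53376576 m/s. Sum: 0.32111622 + 0.53376576 = 0.85488198 m/s. 1 cm/s = 0.01 m/s, so 0.85488198 m/s = 0.85488198 / 0.01 = 85.488198 cm/s ≈ 85.49 cm/s (4 s.f.). Final answer: 85.49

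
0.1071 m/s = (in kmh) 1 kmh = 0.27777778 m/s, so 0.1071 m/s = 0.1071 / 0.27777778 = 0.38556 kmh ≈ 0.3856 kmh (4 s.f.). Final answer: 0.3856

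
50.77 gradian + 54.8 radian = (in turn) 1 gradian = 0.015707963 rad, so 50.77 gradian = 50.77 * 0.015707963 = 0.7974933 rad. 54.8 radian = 54.8 rad. Sum: 0.7974933 + 54.8 = 55.597493 rad. 1 turn = 6.2831853 rad, so 55.597493 rad = 55.597493 / 6.2831853 = 8.8486159 turn ≈ 8.849 turn (4 s.f.). Final answer: 8.849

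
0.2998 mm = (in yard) 1 mm = 0.001 m, so 0.2998 mm = 0.2998 * 0.001 = 0.0002998 m. 1 yard = 0.9144 m, so 0.0002998 m = 0.0002998 / 0.9144 = 0.00032786527 yard ≈ 0.0003279 yard (4 s.f.). Final answer: 0.0003279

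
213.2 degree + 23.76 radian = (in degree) 1 degree = 0.017453293 rad, so 213.2 degree = 213.2 * 0.017453293 = 3.721042 rad. 23.76 radian = 23.76 rad. Sum: 3.721042 + 23.76 = 27.481042 rad. 1 degree = 0.017453293 rad, so 27.481042 rad = 27.481042 / 0.017453293 = 1574.5477 degree ≈ 1575 degree (4 s.f.). Final answer: 1575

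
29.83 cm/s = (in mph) 1 cm/s = 0.01 m/s, so 29.83 cm/s = 29.83 * 0.01 = 0.2983 m/s. 1 mph = 0.44704 m/s, so 0.2983 m/s = 0.2983 / 0.44704 = 0.6672781 mph ≈ 0.6673 mph (4 s.f.). Final answer: 0.6673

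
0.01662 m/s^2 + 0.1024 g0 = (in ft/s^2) 3.349. Check: 0.01662 m/s^2 is already in m/s^2. 1 g0 = 9.80665 m/s^2, so 0.1024 g0 = 0.1024 * 9.80665 = 1.004201 m/s^2. Sum: 0.01662 + 1.004201 = 1.020821 m/s^2. 1 ft/s^2 = 0.3048 m/s^2, so 1.020821 m/s^2 = 1.020821 / 0.3048 = 3.3491501 ft/s^2 ≈ 3.349 ft/s^2 (4 s.f.).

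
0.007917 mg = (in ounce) 2.793e-07. Check: 1 mg = 1e-06 kg, so 0.007917 mg = 0.007917 * 1e-06 = 7.917e-09 kg. 1 ounce = 0.028349523 kg, so 7.917e-09 kg = 7.917e-09 / 0.028349523 = 2.7926396e-07 ounce ≈ 2.793e-07 ounce (4 s.f.).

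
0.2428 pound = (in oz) 3.885. Check: 1 pound = 0.45359237 kg, so 0.2428 pound = 0.2428 * 0.45359237 = 0.11013223 kg. 1 oz = 0.028349523 kg, so 0.11013223 kg = 0.11013223 / 0.028349523 = 3.8848 oz ≈ 3.885 oz (4 s.f.).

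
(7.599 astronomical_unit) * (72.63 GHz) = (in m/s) 8.257e+22. Check: 1 astronomical_unit = 1.4959787e+11 m, so 7.599 astronomical_unit = 7.599 * 1.4959787e+11 = 1.1367942e+12 m. 1 GHz = 1e+09 Hz, so 72.63 GHz = 72.63 * 1e+09 = 7.263e+10 Hz. Combine: 1.1367942e+12 m * 7.263e+10 Hz = 8.2565364e+22 m/s. Result: 8.2565364e+22 m/s ≈ 8.257e+22 m/s (4 s.f.).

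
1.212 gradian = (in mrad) 1 gradian = 0.015707963 rad, so 1.212 gradian = 1.212 * 0.015707963 = 0.019038051 rad. 1 mrad = 0.001 rad, so 0.019038051 rad = 0.019038051 / 0.001 = 19.038051 mrad ≈ 19.04 mrad (4 s.f.). Final answer: 19.04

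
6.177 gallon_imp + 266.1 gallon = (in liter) 1035. Check: 1 gallon_imp = 0.00454609 m^3, so 6.177 gallon_imp = 6.177 * 0.00454609 = 0.028081198 m^3. 1 gallon = 0.0037854118 m^3, so 266.1 gallon = 266.1 * 0.0037854118 = 1.0072981 m^3. Sum: 0.028081198 + 1.0072981 = 1.0353793 m^3. 1 liter = 0.001 m^3, so 1.0353793 m^3 = 1.0353793 / 0.001 = 1035.3793 liter ≈ 1035 liter (4 s.f.).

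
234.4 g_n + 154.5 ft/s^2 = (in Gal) 1 g_n = 9.80665 m/s^2, so 234.4 g_n = 234.4 * 9.80665 = 2298.6788 m/s^2. 1 ft/s^2 = 0.3048 m/s^2, so 154.5 ft/s^2 = 154.5 * 0.3048 = 47.0916 m/s^2. Sum: 2298.6788 + 47.0916 = 2345.7704 m/s^2. 1 Gal = 0.01 m/s^2, so 2345.7704 m/s^2 = 2345.7704 / 0.01 = 234577.04 Gal ≈ 2.346e+05 Gal (4 s.f.). Final answer: 2.346e+05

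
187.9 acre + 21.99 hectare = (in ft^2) 1.055e+07. Check: 1 acre = 4046.8564 m^2, so 187.9 acre = 187.9 * 4046.8564 = 760404.32 m^2. 1 hectare = 10000 m^2, so 21.99 hectare = 21.99 * 10000 = 219900 m^2. Sum: 760404.32 + 219900 = 980304.32 m^2. 1 ft^2 = 0.09290304 m^2, so 980304.32 m^2 = 980304.32 / 0.09290304 = 10551908 ft^2 ≈ 1.055e+07 ft^2 (4 s.f.).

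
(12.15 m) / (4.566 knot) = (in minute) 0.08621. Check: 12.15 m is already in m. 1 knot = 0.51444444 m/s, so 4.566 knot = 4.566 * 0.51444444 = 2.3489533 m/s. Combine: 12.15 m / 2.3489533 m/s = 5.1725166 s. 1 minute = 60 s, so 5.1725166 s = 5.1725166 / 60 = 0.086208609 minute ≈ 0.08621 minute (4 s.f.).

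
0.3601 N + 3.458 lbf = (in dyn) 0.3601 N is already in N. 1 lbf = 4.4482216 N, so 3.458 lbf = 3.458 * 4.4482216 = 15.38195 N. Sum: 0.3601 + 15.38195 = 15.74205 N. 1 dyn = 1e-05 N, so 15.74205 N = 15.74205 / 1e-05 = 1574205 dyn ≈ 1.574e+06 dyn (4 s.f.). Final answer: 1.574e+06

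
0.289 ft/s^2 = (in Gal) 8.809. Check: 1 ft/s^2 = 0.3048 m/s^2, so 0.289 ft/s^2 = 0.289 * 0.3048 = 0.0880872 m/s^2. 1 Gal = 0.01 m/s^2, so 0.0880872 m/s^2 = 0.0880872 / 0.01 = 8.80872 Gal ≈ 8.809 Gal (4 s.f.).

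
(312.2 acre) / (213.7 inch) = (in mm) 1 acre = 4046.8564 m^2, so 312.2 acre = 312.2 * 4046.8564 = 1263428.6 m^2. 1 inch = 0.0254 m, so 213.7 inch = 213.7 * 0.0254 = 5.42798 m. Combine: 1263428.6 m^2 / 5.42798 m = 232762.2 m. 1 mm = 0.001 m, so 232762.2 m = 232762.2 / 0.001 = 2.327622e+08 mm ≈ 2.328e+08 mm (4 s.f.). Final answer: 2.328e+08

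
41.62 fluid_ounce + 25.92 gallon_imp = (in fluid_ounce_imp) 4191. Check: 1 fluid_ounce = 2.957353e-05 m^3, so 41.62 fluid_ounce = 41.62 * 2.957353e-05 = 0.0012308503 m^3. 1 gallon_imp = 0.00454609 m^3, so 25.92 gallon_imp = 25.92 * 0.00454609 = 0.11783465 m^3. Sum: 0.0012308503 + 0.11783465 = 0.1190655 m^3. 1 fluid_ounce_imp = 2.8413063e-05 m^3, so 0.1190655 m^3 = 0.1190655 / 2.8413063e-05 = 4190.5199 fluid_ounce_imp ≈ 4191 fluid_ounce_imp (4 s.f.).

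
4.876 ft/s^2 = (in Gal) 148.6. Check: 1 ft/s^2 = 0.3048 m/s^2, so 4.876 ft/s^2 = 4.876 * 0.3048 = 1.4862048 m/s^2. 1 Gal = 0.01 m/s^2, so 1.4862048 m/s^2 = 1.4862048 / 0.01 = 148.62048 Gal ≈ 148.6 Gal (4 s.f.).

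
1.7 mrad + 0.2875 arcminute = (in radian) 0.001784. Check: 1 mrad = 0.001 rad, so 1.7 mrad = 1.7 * 0.001 = 0.0017 rad. 1 arcminute = 0.00029088821 rad, so 0.2875 arcminute = 0.2875 * 0.00029088821 = 8.363036e-05 rad. Sum: 0.0017 + 8.363036e-05 = 0.0017836304 rad. 0.0017836304 rad = 0.0017836304 radian ≈ 0.001784 radian (4 s.f.).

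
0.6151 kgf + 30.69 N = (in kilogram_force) 3.745. Check: 1 kgf = 9.80665 N, so 0.6151 kgf = 0.6151 * 9.80665 = 6.0320704 N. 30.69 N is already in N. Sum: 6.0320704 + 30.69 = 36.72207 N. 1 kilogram_force = 9.80665 N, so 36.72207 N = 36.72207 / 9.80665 = 3.7446091 kilogram_force ≈ 3.745 kilogram_force (4 s.f.).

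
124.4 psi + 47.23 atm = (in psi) 1 psi = 6894.7573 Pa, so 124.4 psi = 124.4 * 6894.7573 = 857707.81 Pa. 1 atm = 101325 Pa, so 47.23 atm = 47.23 * 101325 = 4785579.8 Pa. Sum: 857707.81 + 4785579.8 = 5643287.6 Pa. 1 psi = 6894.7573 Pa, so 5643287.6 Pa = 5643287.6 / 6894.7573 = 818.48966 psi ≈ 818.5 psi (4 s.f.). Final answer: 818.5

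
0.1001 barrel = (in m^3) 1 barrel = 0.15898729 m^3, so 0.1001 barrel = 0.1001 * 0.15898729 = 0.015914628 m^3. Result: 0.015914628 m^3 ≈ 0.01591 m^3 (4 s.f.). Final answer: 0.01591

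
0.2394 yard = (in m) 1 yard = 0.9144 m, so 0.2394 yard = 0.2394 * 0.9144 = 0.21890736 m. Result: 0.21890736 m ≈ 0.2189 m (4 s.f.). Final answer: 0.2189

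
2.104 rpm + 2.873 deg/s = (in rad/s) 0.2705. Check: 1 rpm = 0.10471976 rad/s, so 2.104 rpm = 2.104 * 0.10471976 = 0.22033036 rad/s. 1 deg/s = 0.017453293 rad/s, so 2.873 deg/s = 2.873 * 0.017453293 = 0.050143309 rad/s. Sum: 0.22033036 + 0.050143309 = 0.27047367 rad/s. Result: 0.27047367 rad/s ≈ 0.2705 rad/s (4 s.f.).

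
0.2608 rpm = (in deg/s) 1.565. Check: 1 rpm = 0.10471976 rad/s, so 0.2608 rpm = 0.2608 * 0.10471976 = 0.027310912 rad/s. 1 deg/s = 0.017453293 rad/s, so 0.027310912 rad/s = 0.027310912 / 0.017453293 = 1.5648 deg/s ≈ 1.565 deg/s (4 s.f.).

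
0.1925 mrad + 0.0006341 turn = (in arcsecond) 861.5. Check: 1 mrad = 0.001 rad, so 0.1925 mrad = 0.1925 * 0.001 = 0.0001925 rad. 1 turn = 6.2831853 rad, so 0.0006341 turn = 0.0006341 * 6.2831853 = 0.0039841678 rad. Sum: 0.0001925 + 0.0039841678 = 0.0041766678 rad. 1 arcsecond = 4.8481368e-06 rad, so 0.0041766678 rad = 0.0041766678 / 4.8481368e-06 = 861.49958 arcsecond ≈ 861.5 arcsecond (4 s.f.).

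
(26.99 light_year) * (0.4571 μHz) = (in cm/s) 1.167e+13. Check: 1 light_year = 9.4607305e+15 m, so 26.99 light_year = 26.99 * 9.4607305e+15 = 2.5534512e+17 m. 1 μHz = 1e-06 Hz, so 0.4571 μHz = 0.4571 * 1e-06 = 4.571e-07 Hz. Combine: 2.5534512e+17 m * 4.571e-07 Hz = 1.1671825e+11 m/s. 1 cm/s = 0.01 m/s, so 1.1671825e+11 m/s = 1.1671825e+11 / 0.01 = 1.1671825e+13 cm/s ≈ 1.167e+13 cm/s (4 s.f.).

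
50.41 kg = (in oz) 1 oz = 0.028349523 kg, so 50.41 kg = 50.41 / 0.028349523 = 1778.1604 oz ≈ 1778 oz (4 s.f.). Final answer: 1778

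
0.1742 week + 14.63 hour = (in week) 1 week = 604800 s, so 0.1742 week = 0.1742 * 604800 = 105356.16 s. 1 hour = 3600 s, so 14.63 hour = 14.63 * 3600 = 52668 s. Sum: 105356.16 + 52668 = 158024.16 s. 1 week = 604800 s, so 158024.16 s = 158024.16 / 604800 = 0.26128333 week ≈ 0.2613 week (4 s.f.). Final answer: 0.2613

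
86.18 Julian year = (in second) 1 Julian year = 31557600 s, so 86.18 Julian year = 86.18 * 31557600 = 2.719634e+09 s. 2.719634e+09 s = 2.719634e+09 second ≈ 2.72e+09 second (4 s.f.). Final answer: 2.72e+09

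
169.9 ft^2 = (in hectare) 0.001578. Check: 1 ft^2 = 0.09290304 m^2, so 169.9 ft^2 = 169.9 * 0.09290304 = 15.784226 m^2. 1 hectare = 10000 m^2, so 15.784226 m^2 = 15.784226 / 10000 = 0.0015784226 hectare ≈ 0.001578 hectare (4 s.f.).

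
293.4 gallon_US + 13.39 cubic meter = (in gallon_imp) 3190. Check: 1 gallon_US = 0.0037854118 m^3, so 293.4 gallon_US = 293.4 * 0.0037854118 = 1.1106398 m^3. 13.39 cubic meter = 13.39 m^3. Sum: 1.1106398 + 13.39 = 14.50064 m^3. 1 gallon_imp = 0.00454609 m^3, so 14.50064 m^3 = 14.50064 / 0.00454609 = 3189.6948 gallon_imp ≈ 3190 gallon_imp (4 s.f.).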